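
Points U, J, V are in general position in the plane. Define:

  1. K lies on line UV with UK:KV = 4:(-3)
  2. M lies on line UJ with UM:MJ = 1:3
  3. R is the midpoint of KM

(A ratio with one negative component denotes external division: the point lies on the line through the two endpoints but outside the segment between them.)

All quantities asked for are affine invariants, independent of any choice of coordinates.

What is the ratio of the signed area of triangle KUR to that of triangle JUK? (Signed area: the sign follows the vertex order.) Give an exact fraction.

[KUR]:[JUK] = -1/8

Assign U = (0, 0), J = (1, 0), V = (0, 1) — the answer is frame-independent, so this choice is without loss of generality.
1. K lies on line UV with UK:KV = 4:(-3) ⇒ K = (0, 4)
2. M lies on line UJ with UM:MJ = 1:3 ⇒ M = (1/4, 0)
3. R is the midpoint of KM ⇒ R = (1/8, 2)
2·[KUR] = 1/2, 2·[JUK] = -4
[KUR]:[JUK] = 1/2:-4 = -1/8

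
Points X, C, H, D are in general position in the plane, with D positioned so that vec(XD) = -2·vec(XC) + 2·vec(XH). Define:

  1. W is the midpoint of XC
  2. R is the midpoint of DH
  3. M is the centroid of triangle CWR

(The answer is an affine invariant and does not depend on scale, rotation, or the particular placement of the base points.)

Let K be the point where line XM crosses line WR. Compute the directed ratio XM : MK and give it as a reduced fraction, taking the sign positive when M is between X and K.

XM:MK = -4

Assign X = (0, 0), C = (1, 0), H = (0, 1), D = (-2, 2) — the answer is frame-independent, so this choice is without loss of generality.
1. W is the midpoint of XC ⇒ W = (1/2, 0)
2. R is the midpoint of DH ⇒ R = (-1, 3/2)
3. M is the centroid of triangle CWR ⇒ M = (1/6, 1/2)
line XM meets WR at K = (1/8, 3/8)
M = X + t·(K−X) with t = 4/3, so XM:MK = 4/3:-1/3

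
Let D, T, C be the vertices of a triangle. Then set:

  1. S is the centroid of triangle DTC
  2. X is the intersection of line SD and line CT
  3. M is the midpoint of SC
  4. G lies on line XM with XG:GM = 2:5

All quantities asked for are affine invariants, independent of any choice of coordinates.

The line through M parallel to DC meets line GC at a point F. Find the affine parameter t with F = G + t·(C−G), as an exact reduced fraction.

Choose coordinates D = (0, 0), T = (1, 0), C = (0, 1).
1. S is the centroid of triangle DTC ⇒ S = (1/3, 1/3)
2. X is the intersection of line SD and line CT ⇒ X = (1/2, 1/2)
3. M is the midpoint of SC ⇒ M = (1/6, 2/3)
4. G lies on line XM with XG:GM = 2:5 ⇒ G = (17/42, 23/42)
through M parallel to DC: direction (0, 1); meets GC at F = (1/6, 83/102)
F = G + t·(C−G) with t = 10/17

t = 10/17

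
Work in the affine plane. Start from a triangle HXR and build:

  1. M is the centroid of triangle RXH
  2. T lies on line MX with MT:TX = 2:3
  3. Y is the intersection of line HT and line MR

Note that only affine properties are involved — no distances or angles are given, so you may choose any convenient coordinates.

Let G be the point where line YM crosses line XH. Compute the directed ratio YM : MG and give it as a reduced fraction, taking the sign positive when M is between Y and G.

Assign H = (0, 0), X = (1, 0), R = (0, 1) — the answer is frame-independent, so this choice is without loss of generality.
1. M is the centroid of triangle RXH ⇒ M = (1/3, 1/3)
2. T lies on line MX with MT:TX = 2:3 ⇒ T = (3/5, 1/5)
3. Y is the intersection of line HT and line MR ⇒ Y = (3/7, 1/7)
line YM meets XH at G = (1/2, 0)
M = Y + t·(G−Y) with t = -4/3, so YM:MG = -4/3:7/3

YM:MG = -4/7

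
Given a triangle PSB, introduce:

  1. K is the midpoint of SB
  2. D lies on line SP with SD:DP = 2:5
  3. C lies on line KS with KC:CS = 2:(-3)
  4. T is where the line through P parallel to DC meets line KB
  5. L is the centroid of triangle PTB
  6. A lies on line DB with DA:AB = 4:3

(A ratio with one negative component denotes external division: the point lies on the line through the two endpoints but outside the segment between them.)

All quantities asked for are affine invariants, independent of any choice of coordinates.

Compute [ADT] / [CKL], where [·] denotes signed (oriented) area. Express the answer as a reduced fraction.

Work in coordinates with P = (0, 0), S = (1, 0), B = (0, 1).
1. K is the midpoint of SB ⇒ K = (1/2, 1/2)
2. D lies on line SP with SD:DP = 2:5 ⇒ D = (5/7, 0)
3. C lies on line KS with KC:CS = 2:(-3) ⇒ C = (-1/2, 3/2)
4. T is where the line through P parallel to DC meets line KB ⇒ T = (-17/4, 21/4)
5. L is the centroid of triangle PTB ⇒ L = (-17/12, 25/12)
6. A lies on line DB with DA:AB = 4:3 ⇒ A = (15/49, 4/7)
2·[ADT] = -34/49, 2·[CKL] = -1/3
[ADT]:[CKL] = -34/49:-1/3 = 102/49

[ADT]:[CKL] = 102/49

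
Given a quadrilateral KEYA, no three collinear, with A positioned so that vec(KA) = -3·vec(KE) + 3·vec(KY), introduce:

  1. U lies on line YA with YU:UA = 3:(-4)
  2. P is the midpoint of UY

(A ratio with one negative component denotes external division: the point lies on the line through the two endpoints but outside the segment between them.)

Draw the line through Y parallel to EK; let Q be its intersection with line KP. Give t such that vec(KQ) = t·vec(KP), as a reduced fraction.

Assign K = (0, 0), E = (1, 0), Y = (0, 1), A = (-3, 3) — the answer is frame-independent, so this choice is without loss of generality.
1. U lies on line YA with YU:UA = 3:(-4) ⇒ U = (9, -5)
2. P is the midpoint of UY ⇒ P = (9/2, -2)
through Y parallel to EK: direction (-1, 0); meets KP at Q = (-9/4, 1)
Q = K + t·(P−K) with t = -1/2

t = -1/2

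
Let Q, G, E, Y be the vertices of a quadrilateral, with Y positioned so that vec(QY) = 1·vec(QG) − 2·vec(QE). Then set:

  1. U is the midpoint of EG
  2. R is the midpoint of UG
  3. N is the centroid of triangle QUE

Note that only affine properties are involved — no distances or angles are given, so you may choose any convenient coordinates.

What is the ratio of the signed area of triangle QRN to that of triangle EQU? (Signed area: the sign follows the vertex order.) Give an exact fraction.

[QRN]:[EQU] = 2/3

Work in coordinates with Q = (0, 0), G = (1, 0), E = (0, 1), Y = (1, -2).
1. U is the midpoint of EG ⇒ U = (1/2, 1/2)
2. R is the midpoint of UG ⇒ R = (3/4, 1/4)
3. N is the centroid of triangle QUE ⇒ N = (1/6, 1/2)
2·[QRN] = 1/3, 2·[EQU] = 1/2
[QRN]:[EQU] = 1/3:1/2 = 2/3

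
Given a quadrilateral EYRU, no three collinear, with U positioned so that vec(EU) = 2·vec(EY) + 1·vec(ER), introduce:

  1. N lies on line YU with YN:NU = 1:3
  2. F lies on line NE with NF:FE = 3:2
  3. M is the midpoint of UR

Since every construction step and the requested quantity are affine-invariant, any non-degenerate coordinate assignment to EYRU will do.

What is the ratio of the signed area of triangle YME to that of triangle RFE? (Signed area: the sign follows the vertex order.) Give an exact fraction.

[YME]:[RFE] = -2

Assign E = (0, 0), Y = (1, 0), R = (0, 1), U = (2, 1) — the answer is frame-independent, so this choice is without loss of generality.
1. N lies on line YU with YN:NU = 1:3 ⇒ N = (5/4, 1/4)
2. F lies on line NE with NF:FE = 3:2 ⇒ F = (1/2, 1/10)
3. M is the midpoint of UR ⇒ M = (1, 1)
2·[YME] = 1, 2·[RFE] = -1/2
[YME]:[RFE] = 1:-1/2 = -2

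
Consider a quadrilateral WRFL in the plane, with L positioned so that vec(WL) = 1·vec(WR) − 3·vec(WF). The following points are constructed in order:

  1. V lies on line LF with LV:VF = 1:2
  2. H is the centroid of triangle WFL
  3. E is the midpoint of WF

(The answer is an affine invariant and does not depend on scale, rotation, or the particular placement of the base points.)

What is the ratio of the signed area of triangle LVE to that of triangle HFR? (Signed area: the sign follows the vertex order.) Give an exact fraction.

[LVE]:[HFR] = -1/8

Work in coordinates with W = (0, 0), R = (1, 0), F = (0, 1), L = (1, -3).
1. V lies on line LF with LV:VF = 1:2 ⇒ V = (2/3, -5/3)
2. H is the centroid of triangle WFL ⇒ H = (1/3, -2/3)
3. E is the midpoint of WF ⇒ E = (0, 1/2)
2·[LVE] = 1/6, 2·[HFR] = -4/3
[LVE]:[HFR] = 1/6:-4/3 = -1/8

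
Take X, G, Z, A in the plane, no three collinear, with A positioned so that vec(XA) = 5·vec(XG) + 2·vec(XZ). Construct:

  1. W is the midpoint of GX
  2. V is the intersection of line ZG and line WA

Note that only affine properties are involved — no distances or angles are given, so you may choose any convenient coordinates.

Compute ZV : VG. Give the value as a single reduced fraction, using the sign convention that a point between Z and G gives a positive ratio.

Set X = (0, 0), G = (1, 0), Z = (0, 1), A = (5, 2); any affine frame gives the same invariant.
1. W is the midpoint of GX ⇒ W = (1/2, 0)
2. V is the intersection of line ZG and line WA ⇒ V = (11/13, 2/13)
V = Z + t·(G−Z) with t = 11/13, so ZV:VG = t:(1−t) = 11/13:2/13

ZV:VG = 11/2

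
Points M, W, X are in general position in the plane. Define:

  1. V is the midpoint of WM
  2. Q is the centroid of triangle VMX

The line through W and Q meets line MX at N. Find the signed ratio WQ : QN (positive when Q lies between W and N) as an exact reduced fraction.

Assign M = (0, 0), W = (1, 0), X = (0, 1) — the answer is frame-independent, so this choice is without loss of generality.
1. V is the midpoint of WM ⇒ V = (1/2, 0)
2. Q is the centroid of triangle VMX ⇒ Q = (1/6, 1/3)
line WQ meets MX at N = (0, 2/5)
Q = W + t·(N−W) with t = 5/6, so WQ:QN = 5/6:1/6

WQ:QN = 5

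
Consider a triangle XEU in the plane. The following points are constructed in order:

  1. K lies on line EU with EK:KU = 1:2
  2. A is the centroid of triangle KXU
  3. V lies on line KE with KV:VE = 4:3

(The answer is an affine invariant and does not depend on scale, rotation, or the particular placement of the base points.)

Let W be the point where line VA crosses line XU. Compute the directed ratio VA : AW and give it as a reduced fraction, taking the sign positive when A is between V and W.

Set X = (0, 0), E = (1, 0), U = (0, 1); any affine frame gives the same invariant.
1. K lies on line EU with EK:KU = 1:2 ⇒ K = (2/3, 1/3)
2. A is the centroid of triangle KXU ⇒ A = (2/9, 4/9)
3. V lies on line KE with KV:VE = 4:3 ⇒ V = (6/7, 1/7)
line VA meets XU at W = (0, 11/20)
A = V + t·(W−V) with t = 20/27, so VA:AW = 20/27:7/27

VA:AW = 20/7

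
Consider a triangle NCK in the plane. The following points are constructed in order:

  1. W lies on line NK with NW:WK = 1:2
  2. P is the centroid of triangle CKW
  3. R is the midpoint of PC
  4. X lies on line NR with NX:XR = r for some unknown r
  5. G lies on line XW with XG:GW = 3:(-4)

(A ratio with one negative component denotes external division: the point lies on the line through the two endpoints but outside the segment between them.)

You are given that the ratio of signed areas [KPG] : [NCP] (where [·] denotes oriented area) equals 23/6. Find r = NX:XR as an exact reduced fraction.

r = -4

Choose coordinates N = (0, 0), C = (1, 0), K = (0, 1).
1. W lies on line NK with NW:WK = 1:2 ⇒ W = (0, 1/3)
2. P is the centroid of triangle CKW ⇒ P = (1/3, 4/9)
3. R is the midpoint of PC ⇒ R = (2/3, 2/9)
4. With NX:XR = r, write λ = r/(r+1) so X = N + λ·(R−N); X is affine-linear in λ
5. G lies on line XW with XG:GW = 3:(-4) ⇒ G is an affine combination of earlier points and hence also affine-linear in λ
Every point depending on X is an affine combination of X and λ-independent points, so each such coordinate is linear in λ; the λ² term in each signed area is a multiple of (R−N)×(R−N) = 0, so 2·[KPG] and 2·[NCP] are each linear in λ. Evaluating at λ=0 and λ=1:
  2·[KPG] = 16/9·λ − 2/3,   2·[NCP] = 4/9
So [KPG]:[NCP] = (16/9·λ − 2/3) / (4/9). Setting this equal to 23/6:
  16/9·λ − 2/3 = 23/6·(4/9)  ⇒  λ = 4/3
Then r = λ/(1−λ) = (4/3)/(-1/3) = -4. Check: with r = -4, X = (8/9, 8/27) and [KPG]:[NCP] = 23/6 as required.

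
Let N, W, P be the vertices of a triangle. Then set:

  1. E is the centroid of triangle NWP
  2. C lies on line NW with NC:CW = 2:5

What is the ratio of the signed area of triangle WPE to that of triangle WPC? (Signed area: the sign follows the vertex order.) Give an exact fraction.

Work in coordinates with N = (0, 0), W = (1, 0), P = (0, 1).
1. E is the centroid of triangle NWP ⇒ E = (1/3, 1/3)
2. C lies on line NW with NC:CW = 2:5 ⇒ C = (2/7, 0)
2·[WPE] = 1/3, 2·[WPC] = 5/7
[WPE]:[WPC] = 1/3:5/7 = 7/15

[WPE]:[WPC] = 7/15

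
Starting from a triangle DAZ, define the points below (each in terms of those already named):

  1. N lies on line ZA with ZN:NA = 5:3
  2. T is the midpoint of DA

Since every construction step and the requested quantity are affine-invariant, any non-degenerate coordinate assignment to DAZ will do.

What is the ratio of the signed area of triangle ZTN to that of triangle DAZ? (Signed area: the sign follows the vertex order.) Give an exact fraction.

[ZTN]:[DAZ] = 5/16

Choose coordinates D = (0, 0), A = (1, 0), Z = (0, 1).
1. N lies on line ZA with ZN:NA = 5:3 ⇒ N = (5/8, 3/8)
2. T is the midpoint of DA ⇒ T = (1/2, 0)
2·[ZTN] = 5/16, 2·[DAZ] = 1
[ZTN]:[DAZ] = 5/16:1 = 5/16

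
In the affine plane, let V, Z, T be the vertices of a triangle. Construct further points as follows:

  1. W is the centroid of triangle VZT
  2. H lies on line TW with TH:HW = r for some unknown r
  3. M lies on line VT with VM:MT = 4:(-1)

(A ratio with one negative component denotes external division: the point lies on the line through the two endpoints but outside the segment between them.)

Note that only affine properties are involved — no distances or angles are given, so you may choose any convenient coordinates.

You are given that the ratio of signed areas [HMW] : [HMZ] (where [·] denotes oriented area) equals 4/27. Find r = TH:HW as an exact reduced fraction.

Assign V = (0, 0), Z = (1, 0), T = (0, 1) — the answer is frame-independent, so this choice is without loss of generality.
1. W is the centroid of triangle VZT ⇒ W = (1/3, 1/3)
2. With TH:HW = r, write λ = r/(r+1) so H = T + λ·(W−T); H is affine-linear in λ
3. M lies on line VT with VM:MT = 4:(-1) ⇒ M = (0, 4/3)
Every point depending on H is an affine combination of H and λ-independent points, so each such coordinate is linear in λ; the λ² term in each signed area is a multiple of (W−T)×(W−T) = 0, so 2·[HMW] and 2·[HMZ] are each linear in λ. Evaluating at λ=0 and λ=1:
  2·[HMW] = 1/9·λ − 1/9,   2·[HMZ] = -2/9·λ − 1/3
So [HMW]:[HMZ] = (1/9·λ − 1/9) / (-2/9·λ − 1/3). Setting this equal to 4/27:
  1/9·λ − 1/9 = 4/27·(-2/9·λ − 1/3)  ⇒  λ = 3/7
Then r = λ/(1−λ) = (3/7)/(4/7) = 3/4. Check: with r = 3/4, H = (1/7, 5/7) and [HMW]:[HMZ] = 4/27 as required.

r = 3/4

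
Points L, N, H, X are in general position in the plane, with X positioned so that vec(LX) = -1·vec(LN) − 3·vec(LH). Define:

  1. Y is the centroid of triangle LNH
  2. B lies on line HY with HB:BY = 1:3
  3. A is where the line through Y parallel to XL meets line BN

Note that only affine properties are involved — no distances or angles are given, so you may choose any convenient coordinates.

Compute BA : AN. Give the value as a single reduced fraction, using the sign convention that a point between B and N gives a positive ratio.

BA:AN = 15/28

Work in coordinates with L = (0, 0), N = (1, 0), H = (0, 1), X = (-1, -3).
1. Y is the centroid of triangle LNH ⇒ Y = (1/3, 1/3)
2. B lies on line HY with HB:BY = 1:3 ⇒ B = (1/12, 5/6)
3. A is where the line through Y parallel to XL meets line BN ⇒ A = (52/129, 70/129)
A = B + t·(N−B) with t = 15/43, so BA:AN = t:(1−t) = 15/43:28/43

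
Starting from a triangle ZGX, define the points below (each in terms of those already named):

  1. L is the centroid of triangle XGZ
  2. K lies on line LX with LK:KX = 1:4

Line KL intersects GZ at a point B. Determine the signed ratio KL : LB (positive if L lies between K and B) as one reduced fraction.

KL:LB = 2/5

Assign Z = (0, 0), G = (1, 0), X = (0, 1) — the answer is frame-independent, so this choice is without loss of generality.
1. L is the centroid of triangle XGZ ⇒ L = (1/3, 1/3)
2. K lies on line LX with LK:KX = 1:4 ⇒ K = (4/15, 7/15)
line KL meets GZ at B = (1/2, 0)
L = K + t·(B−K) with t = 2/7, so KL:LB = 2/7:5/7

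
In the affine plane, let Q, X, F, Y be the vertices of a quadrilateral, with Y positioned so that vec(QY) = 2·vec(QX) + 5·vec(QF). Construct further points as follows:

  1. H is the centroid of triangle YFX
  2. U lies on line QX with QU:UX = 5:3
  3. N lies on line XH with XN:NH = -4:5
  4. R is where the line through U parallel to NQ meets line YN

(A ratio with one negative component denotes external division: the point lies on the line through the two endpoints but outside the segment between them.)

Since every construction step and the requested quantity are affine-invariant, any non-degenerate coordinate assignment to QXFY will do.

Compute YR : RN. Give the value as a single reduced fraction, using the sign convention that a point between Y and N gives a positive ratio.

Work in coordinates with Q = (0, 0), X = (1, 0), F = (0, 1), Y = (2, 5).
1. H is the centroid of triangle YFX ⇒ H = (1, 2)
2. U lies on line QX with QU:UX = 5:3 ⇒ U = (5/8, 0)
3. N lies on line XH with XN:NH = -4:5 ⇒ N = (1, -8)
4. R is where the line through U parallel to NQ meets line YN ⇒ R = (26/21, -103/21)
R = Y + t·(N−Y) with t = 16/21, so YR:RN = t:(1−t) = 16/21:5/21

YR:RN = 16/5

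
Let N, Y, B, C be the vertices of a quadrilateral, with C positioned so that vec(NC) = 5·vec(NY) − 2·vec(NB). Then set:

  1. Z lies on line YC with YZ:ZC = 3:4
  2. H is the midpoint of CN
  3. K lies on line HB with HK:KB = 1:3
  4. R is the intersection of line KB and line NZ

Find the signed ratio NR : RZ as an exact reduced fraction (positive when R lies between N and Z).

Choose coordinates N = (0, 0), Y = (1, 0), B = (0, 1), C = (5, -2).
1. Z lies on line YC with YZ:ZC = 3:4 ⇒ Z = (19/7, -6/7)
2. H is the midpoint of CN ⇒ H = (5/2, -1)
3. K lies on line HB with HK:KB = 1:3 ⇒ K = (15/8, -1/2)
4. R is the intersection of line KB and line NZ ⇒ R = (95/46, -15/23)
R = N + t·(Z−N) with t = 35/46, so NR:RZ = t:(1−t) = 35/46:11/46

NR:RZ = 35/11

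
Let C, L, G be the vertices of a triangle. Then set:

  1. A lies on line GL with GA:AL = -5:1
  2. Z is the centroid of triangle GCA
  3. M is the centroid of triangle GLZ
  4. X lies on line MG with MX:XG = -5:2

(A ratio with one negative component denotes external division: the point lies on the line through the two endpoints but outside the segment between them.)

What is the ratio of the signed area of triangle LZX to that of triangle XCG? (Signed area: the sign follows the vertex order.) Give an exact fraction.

[LZX]:[XCG] = -26/17

Set C = (0, 0), L = (1, 0), G = (0, 1); any affine frame gives the same invariant.
1. A lies on line GL with GA:AL = -5:1 ⇒ A = (5/4, -1/4)
2. Z is the centroid of triangle GCA ⇒ Z = (5/12, 1/4)
3. M is the centroid of triangle GLZ ⇒ M = (17/36, 5/12)
4. X lies on line MG with MX:XG = -5:2 ⇒ X = (-17/54, 25/18)
2·[LZX] = -13/27, 2·[XCG] = 17/54
[LZX]:[XCG] = -13/27:17/54 = -26/17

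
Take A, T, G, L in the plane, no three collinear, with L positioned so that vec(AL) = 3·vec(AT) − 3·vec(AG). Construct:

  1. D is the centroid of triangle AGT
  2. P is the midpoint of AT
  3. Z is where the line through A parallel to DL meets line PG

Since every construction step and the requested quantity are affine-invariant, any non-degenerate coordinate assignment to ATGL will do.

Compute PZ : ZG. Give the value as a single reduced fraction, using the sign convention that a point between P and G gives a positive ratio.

Work in coordinates with A = (0, 0), T = (1, 0), G = (0, 1), L = (3, -3).
1. D is the centroid of triangle AGT ⇒ D = (1/3, 1/3)
2. P is the midpoint of AT ⇒ P = (1/2, 0)
3. Z is where the line through A parallel to DL meets line PG ⇒ Z = (4/3, -5/3)
Z = P + t·(G−P) with t = -5/3, so PZ:ZG = t:(1−t) = -5/3:8/3

PZ:ZG = -5/8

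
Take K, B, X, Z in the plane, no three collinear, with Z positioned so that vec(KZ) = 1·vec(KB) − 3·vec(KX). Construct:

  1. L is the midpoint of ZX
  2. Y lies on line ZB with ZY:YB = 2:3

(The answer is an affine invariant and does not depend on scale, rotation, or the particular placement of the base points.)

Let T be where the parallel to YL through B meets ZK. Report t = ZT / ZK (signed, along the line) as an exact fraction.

t = 15/7

Work in coordinates with K = (0, 0), B = (1, 0), X = (0, 1), Z = (1, -3).
1. L is the midpoint of ZX ⇒ L = (1/2, -1)
2. Y lies on line ZB with ZY:YB = 2:3 ⇒ Y = (1, -9/5)
through B parallel to YL: direction (-1/2, 4/5); meets ZK at T = (-8/7, 24/7)
T = Z + t·(K−Z) with t = 15/7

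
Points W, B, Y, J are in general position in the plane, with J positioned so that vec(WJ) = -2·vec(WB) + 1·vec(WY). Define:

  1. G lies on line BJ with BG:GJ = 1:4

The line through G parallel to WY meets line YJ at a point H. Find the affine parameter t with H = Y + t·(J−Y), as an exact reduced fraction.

Set W = (0, 0), B = (1, 0), Y = (0, 1), J = (-2, 1); any affine frame gives the same invariant.
1. G lies on line BJ with BG:GJ = 1:4 ⇒ G = (2/5, 1/5)
through G parallel to WY: direction (0, 1); meets YJ at H = (2/5, 1)
H = Y + t·(J−Y) with t = -1/5

t = -1/5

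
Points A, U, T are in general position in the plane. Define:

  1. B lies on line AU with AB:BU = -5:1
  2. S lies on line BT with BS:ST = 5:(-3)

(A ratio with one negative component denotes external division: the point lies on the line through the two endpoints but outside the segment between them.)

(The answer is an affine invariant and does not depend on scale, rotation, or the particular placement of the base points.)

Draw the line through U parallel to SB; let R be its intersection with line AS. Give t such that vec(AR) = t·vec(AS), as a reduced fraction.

t = 4/5

Choose coordinates A = (0, 0), U = (1, 0), T = (0, 1).
1. B lies on line AU with AB:BU = -5:1 ⇒ B = (5/4, 0)
2. S lies on line BT with BS:ST = 5:(-3) ⇒ S = (-15/8, 5/2)
through U parallel to SB: direction (25/8, -5/2); meets AS at R = (-3/2, 2)
R = A + t·(S−A) with t = 4/5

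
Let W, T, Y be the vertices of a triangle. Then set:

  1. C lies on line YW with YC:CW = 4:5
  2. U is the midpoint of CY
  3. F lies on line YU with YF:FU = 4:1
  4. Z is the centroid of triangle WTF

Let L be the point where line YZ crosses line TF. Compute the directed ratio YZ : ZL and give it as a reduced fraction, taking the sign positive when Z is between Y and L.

YZ:ZL = -61/37

Choose coordinates W = (0, 0), T = (1, 0), Y = (0, 1).
1. C lies on line YW with YC:CW = 4:5 ⇒ C = (0, 5/9)
2. U is the midpoint of CY ⇒ U = (0, 7/9)
3. F lies on line YU with YF:FU = 4:1 ⇒ F = (0, 37/45)
4. Z is the centroid of triangle WTF ⇒ Z = (1/3, 37/135)
line YZ meets TF at L = (8/61, 1961/2745)
Z = Y + t·(L−Y) with t = 61/24, so YZ:ZL = 61/24:-37/24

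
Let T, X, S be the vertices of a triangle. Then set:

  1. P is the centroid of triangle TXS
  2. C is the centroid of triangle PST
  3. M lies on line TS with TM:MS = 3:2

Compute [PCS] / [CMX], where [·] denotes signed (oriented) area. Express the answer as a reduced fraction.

Set T = (0, 0), X = (1, 0), S = (0, 1); any affine frame gives the same invariant.
1. P is the centroid of triangle TXS ⇒ P = (1/3, 1/3)
2. C is the centroid of triangle PST ⇒ C = (1/9, 4/9)
3. M lies on line TS with TM:MS = 3:2 ⇒ M = (0, 3/5)
2·[PCS] = -1/9, 2·[CMX] = -4/45
[PCS]:[CMX] = -1/9:-4/45 = 5/4

[PCS]:[CMX] = 5/4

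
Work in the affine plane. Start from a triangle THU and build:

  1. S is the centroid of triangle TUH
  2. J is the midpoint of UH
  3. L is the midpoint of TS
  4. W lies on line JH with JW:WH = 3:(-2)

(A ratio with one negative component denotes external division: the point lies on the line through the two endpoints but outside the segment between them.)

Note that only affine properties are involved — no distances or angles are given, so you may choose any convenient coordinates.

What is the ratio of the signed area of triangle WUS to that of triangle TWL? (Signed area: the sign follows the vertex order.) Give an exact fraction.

[WUS]:[TWL] = 4/3

Choose coordinates T = (0, 0), H = (1, 0), U = (0, 1).
1. S is the centroid of triangle TUH ⇒ S = (1/3, 1/3)
2. J is the midpoint of UH ⇒ J = (1/2, 1/2)
3. L is the midpoint of TS ⇒ L = (1/6, 1/6)
4. W lies on line JH with JW:WH = 3:(-2) ⇒ W = (2, -1)
2·[WUS] = 2/3, 2·[TWL] = 1/2
[WUS]:[TWL] = 2/3:1/2 = 4/3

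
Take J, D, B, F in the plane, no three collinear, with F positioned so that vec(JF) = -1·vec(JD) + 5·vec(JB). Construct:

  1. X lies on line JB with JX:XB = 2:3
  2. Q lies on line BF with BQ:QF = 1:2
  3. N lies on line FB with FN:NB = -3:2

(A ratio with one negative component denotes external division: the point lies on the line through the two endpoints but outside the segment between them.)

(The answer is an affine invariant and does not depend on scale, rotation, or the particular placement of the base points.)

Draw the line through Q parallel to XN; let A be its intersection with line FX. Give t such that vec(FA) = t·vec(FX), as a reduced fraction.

Choose coordinates J = (0, 0), D = (1, 0), B = (0, 1), F = (-1, 5).
1. X lies on line JB with JX:XB = 2:3 ⇒ X = (0, 2/5)
2. Q lies on line BF with BQ:QF = 1:2 ⇒ Q = (-1/3, 7/3)
3. N lies on line FB with FN:NB = -3:2 ⇒ N = (2, -7)
through Q parallel to XN: direction (2, -37/5); meets FX at A = (-7/9, 179/45)
A = F + t·(X−F) with t = 2/9

t = 2/9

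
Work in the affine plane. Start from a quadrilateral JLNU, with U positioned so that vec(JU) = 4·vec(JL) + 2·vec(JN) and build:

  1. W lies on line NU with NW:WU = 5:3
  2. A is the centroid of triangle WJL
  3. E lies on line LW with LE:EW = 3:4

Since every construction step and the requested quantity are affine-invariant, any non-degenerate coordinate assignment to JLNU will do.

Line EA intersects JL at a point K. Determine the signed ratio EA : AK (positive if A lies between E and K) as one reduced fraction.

Choose coordinates J = (0, 0), L = (1, 0), N = (0, 1), U = (4, 2).
1. W lies on line NU with NW:WU = 5:3 ⇒ W = (5/2, 13/8)
2. A is the centroid of triangle WJL ⇒ A = (7/6, 13/24)
3. E lies on line LW with LE:EW = 3:4 ⇒ E = (23/14, 39/56)
line EA meets JL at K = (-1/2, 0)
A = E + t·(K−E) with t = 2/9, so EA:AK = 2/9:7/9

EA:AK = 2/7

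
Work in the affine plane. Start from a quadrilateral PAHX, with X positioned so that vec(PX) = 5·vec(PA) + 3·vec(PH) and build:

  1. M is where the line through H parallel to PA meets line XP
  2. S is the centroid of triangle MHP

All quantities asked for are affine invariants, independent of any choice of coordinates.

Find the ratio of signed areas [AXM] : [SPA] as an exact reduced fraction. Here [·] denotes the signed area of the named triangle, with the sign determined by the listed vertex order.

Choose coordinates P = (0, 0), A = (1, 0), H = (0, 1), X = (5, 3).
1. M is where the line through H parallel to PA meets line XP ⇒ M = (5/3, 1)
2. S is the centroid of triangle MHP ⇒ S = (5/9, 2/3)
2·[AXM] = 2, 2·[SPA] = 2/3
[AXM]:[SPA] = 2:2/3 = 3

[AXM]:[SPA] = 3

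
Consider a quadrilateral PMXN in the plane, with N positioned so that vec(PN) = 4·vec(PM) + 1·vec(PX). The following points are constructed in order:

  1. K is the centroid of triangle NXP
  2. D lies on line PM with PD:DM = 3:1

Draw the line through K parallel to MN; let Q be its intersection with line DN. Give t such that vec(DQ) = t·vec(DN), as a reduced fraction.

t = -17/3

Set P = (0, 0), M = (1, 0), X = (0, 1), N = (4, 1); any affine frame gives the same invariant.
1. K is the centroid of triangle NXP ⇒ K = (4/3, 2/3)
2. D lies on line PM with PD:DM = 3:1 ⇒ D = (3/4, 0)
through K parallel to MN: direction (3, 1); meets DN at Q = (-53/3, -17/3)
Q = D + t·(N−D) with t = -17/3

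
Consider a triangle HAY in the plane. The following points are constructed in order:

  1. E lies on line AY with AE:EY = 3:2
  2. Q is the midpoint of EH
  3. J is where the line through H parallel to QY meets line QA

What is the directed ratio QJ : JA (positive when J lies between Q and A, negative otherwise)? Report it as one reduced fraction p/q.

Choose coordinates H = (0, 0), A = (1, 0), Y = (0, 1).
1. E lies on line AY with AE:EY = 3:2 ⇒ E = (2/5, 3/5)
2. Q is the midpoint of EH ⇒ Q = (1/5, 3/10)
3. J is where the line through H parallel to QY meets line QA ⇒ J = (-3/25, 21/50)
J = Q + t·(A−Q) with t = -2/5, so QJ:JA = t:(1−t) = -2/5:7/5

QJ:JA = -2/7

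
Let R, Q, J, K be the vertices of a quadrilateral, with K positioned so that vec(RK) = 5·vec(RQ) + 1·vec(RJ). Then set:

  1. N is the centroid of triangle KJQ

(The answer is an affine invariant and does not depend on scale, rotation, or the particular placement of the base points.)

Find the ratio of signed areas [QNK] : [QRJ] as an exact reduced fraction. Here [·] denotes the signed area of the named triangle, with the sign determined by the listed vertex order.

[QNK]:[QRJ] = 5/3

Work in coordinates with R = (0, 0), Q = (1, 0), J = (0, 1), K = (5, 1).
1. N is the centroid of triangle KJQ ⇒ N = (2, 2/3)
2·[QNK] = -5/3, 2·[QRJ] = -1
[QNK]:[QRJ] = -5/3:-1 = 5/3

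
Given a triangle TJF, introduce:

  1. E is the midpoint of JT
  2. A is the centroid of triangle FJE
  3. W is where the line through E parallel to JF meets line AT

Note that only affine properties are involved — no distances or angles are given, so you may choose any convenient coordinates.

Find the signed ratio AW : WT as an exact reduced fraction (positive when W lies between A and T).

Assign T = (0, 0), J = (1, 0), F = (0, 1) — the answer is frame-independent, so this choice is without loss of generality.
1. E is the midpoint of JT ⇒ E = (1/2, 0)
2. A is the centroid of triangle FJE ⇒ A = (1/2, 1/3)
3. W is where the line through E parallel to JF meets line AT ⇒ W = (3/10, 1/5)
W = A + t·(T−A) with t = 2/5, so AW:WT = t:(1−t) = 2/5:3/5

AW:WT = 2/3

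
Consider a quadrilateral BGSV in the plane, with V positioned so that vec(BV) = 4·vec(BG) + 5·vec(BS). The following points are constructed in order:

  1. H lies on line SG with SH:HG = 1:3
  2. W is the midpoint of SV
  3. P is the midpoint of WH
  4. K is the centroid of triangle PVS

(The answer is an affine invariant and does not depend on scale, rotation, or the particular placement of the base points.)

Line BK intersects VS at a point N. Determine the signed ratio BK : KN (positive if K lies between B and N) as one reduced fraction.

BK:KN = 11

Set B = (0, 0), G = (1, 0), S = (0, 1), V = (4, 5); any affine frame gives the same invariant.
1. H lies on line SG with SH:HG = 1:3 ⇒ H = (1/4, 3/4)
2. W is the midpoint of SV ⇒ W = (2, 3)
3. P is the midpoint of WH ⇒ P = (9/8, 15/8)
4. K is the centroid of triangle PVS ⇒ K = (41/24, 21/8)
line BK meets VS at N = (41/22, 63/22)
K = B + t·(N−B) with t = 11/12, so BK:KN = 11/12:1/12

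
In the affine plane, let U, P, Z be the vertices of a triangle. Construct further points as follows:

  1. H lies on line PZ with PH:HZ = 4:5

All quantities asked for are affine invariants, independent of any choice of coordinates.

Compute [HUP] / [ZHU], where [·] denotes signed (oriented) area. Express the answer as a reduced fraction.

Choose coordinates U = (0, 0), P = (1, 0), Z = (0, 1).
1. H lies on line PZ with PH:HZ = 4:5 ⇒ H = (5/9, 4/9)
2·[HUP] = 4/9, 2·[ZHU] = -5/9
[HUP]:[ZHU] = 4/9:-5/9 = -4/5

[HUP]:[ZHU] = -4/5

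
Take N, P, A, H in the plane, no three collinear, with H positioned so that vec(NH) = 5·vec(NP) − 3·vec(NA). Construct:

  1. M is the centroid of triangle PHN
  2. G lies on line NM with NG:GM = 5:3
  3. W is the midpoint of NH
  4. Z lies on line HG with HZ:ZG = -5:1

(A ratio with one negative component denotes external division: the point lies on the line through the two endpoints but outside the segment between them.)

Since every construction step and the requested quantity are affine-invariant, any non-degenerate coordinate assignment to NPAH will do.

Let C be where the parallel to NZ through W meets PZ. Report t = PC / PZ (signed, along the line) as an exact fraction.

Assign N = (0, 0), P = (1, 0), A = (0, 1), H = (5, -3) — the answer is frame-independent, so this choice is without loss of generality.
1. M is the centroid of triangle PHN ⇒ M = (2, -1)
2. G lies on line NM with NG:GM = 5:3 ⇒ G = (5/4, -5/8)
3. W is the midpoint of NH ⇒ W = (5/2, -3/2)
4. Z lies on line HG with HZ:ZG = -5:1 ⇒ Z = (5/16, -1/32)
through W parallel to NZ: direction (5/16, -1/32); meets PZ at C = (-265/32, -27/64)
C = P + t·(Z−P) with t = 27/2

t = 27/2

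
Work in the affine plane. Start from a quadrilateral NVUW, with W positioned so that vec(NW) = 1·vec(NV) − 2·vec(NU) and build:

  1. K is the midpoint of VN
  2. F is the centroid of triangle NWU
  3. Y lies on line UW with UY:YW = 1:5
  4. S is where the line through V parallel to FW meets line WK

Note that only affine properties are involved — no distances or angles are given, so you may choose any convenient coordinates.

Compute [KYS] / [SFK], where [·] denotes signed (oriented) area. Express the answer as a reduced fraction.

[KYS]:[SFK] = -5/6

Set N = (0, 0), V = (1, 0), U = (0, 1), W = (1, -2); any affine frame gives the same invariant.
1. K is the midpoint of VN ⇒ K = (1/2, 0)
2. F is the centroid of triangle NWU ⇒ F = (1/3, -1/3)
3. Y lies on line UW with UY:YW = 1:5 ⇒ Y = (1/6, 1/2)
4. S is where the line through V parallel to FW meets line WK ⇒ S = (-1/3, 10/3)
2·[KYS] = -25/36, 2·[SFK] = 5/6
[KYS]:[SFK] = -25/36:5/6 = -5/6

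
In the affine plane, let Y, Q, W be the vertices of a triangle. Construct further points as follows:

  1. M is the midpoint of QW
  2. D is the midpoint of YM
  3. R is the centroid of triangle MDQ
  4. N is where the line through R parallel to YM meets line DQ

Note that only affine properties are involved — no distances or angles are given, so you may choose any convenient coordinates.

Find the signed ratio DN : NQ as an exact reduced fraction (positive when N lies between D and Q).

Work in coordinates with Y = (0, 0), Q = (1, 0), W = (0, 1).
1. M is the midpoint of QW ⇒ M = (1/2, 1/2)
2. D is the midpoint of YM ⇒ D = (1/4, 1/4)
3. R is the centroid of triangle MDQ ⇒ R = (7/12, 1/4)
4. N is where the line through R parallel to YM meets line DQ ⇒ N = (1/2, 1/6)
N = D + t·(Q−D) with t = 1/3, so DN:NQ = t:(1−t) = 1/3:2/3

DN:NQ = 1/2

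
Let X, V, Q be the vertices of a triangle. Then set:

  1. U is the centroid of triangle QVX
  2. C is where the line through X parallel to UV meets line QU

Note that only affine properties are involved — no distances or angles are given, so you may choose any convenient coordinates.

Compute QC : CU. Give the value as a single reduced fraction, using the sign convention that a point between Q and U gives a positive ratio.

QC:CU = -2

Set X = (0, 0), V = (1, 0), Q = (0, 1); any affine frame gives the same invariant.
1. U is the centroid of triangle QVX ⇒ U = (1/3, 1/3)
2. C is where the line through X parallel to UV meets line QU ⇒ C = (2/3, -1/3)
C = Q + t·(U−Q) with t = 2, so QC:CU = t:(1−t) = 2:-1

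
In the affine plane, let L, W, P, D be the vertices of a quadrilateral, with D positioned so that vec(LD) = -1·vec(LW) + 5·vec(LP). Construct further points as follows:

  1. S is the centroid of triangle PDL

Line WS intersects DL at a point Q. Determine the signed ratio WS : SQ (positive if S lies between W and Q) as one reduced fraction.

WS:SQ = 14

Work in coordinates with L = (0, 0), W = (1, 0), P = (0, 1), D = (-1, 5).
1. S is the centroid of triangle PDL ⇒ S = (-1/3, 2)
line WS meets DL at Q = (-3/7, 15/7)
S = W + t·(Q−W) with t = 14/15, so WS:SQ = 14/15:1/15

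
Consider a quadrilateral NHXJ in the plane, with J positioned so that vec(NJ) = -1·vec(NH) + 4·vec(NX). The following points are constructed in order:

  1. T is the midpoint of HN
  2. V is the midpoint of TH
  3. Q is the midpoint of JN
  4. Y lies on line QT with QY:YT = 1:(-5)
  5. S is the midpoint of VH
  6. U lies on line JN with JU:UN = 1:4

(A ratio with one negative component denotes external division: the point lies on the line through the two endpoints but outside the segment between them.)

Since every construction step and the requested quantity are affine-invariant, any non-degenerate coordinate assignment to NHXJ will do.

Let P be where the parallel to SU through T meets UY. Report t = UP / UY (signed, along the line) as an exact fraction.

Set N = (0, 0), H = (1, 0), X = (0, 1), J = (-1, 4); any affine frame gives the same invariant.
1. T is the midpoint of HN ⇒ T = (1/2, 0)
2. V is the midpoint of TH ⇒ V = (3/4, 0)
3. Q is the midpoint of JN ⇒ Q = (-1/2, 2)
4. Y lies on line QT with QY:YT = 1:(-5) ⇒ Y = (-3/4, 5/2)
5. S is the midpoint of VH ⇒ S = (7/8, 0)
6. U lies on line JN with JU:UN = 1:4 ⇒ U = (-4/5, 16/5)
through T parallel to SU: direction (-67/40, 16/5); meets UY at P = (-20/27, 64/27)
P = U + t·(Y−U) with t = 32/27

t = 32/27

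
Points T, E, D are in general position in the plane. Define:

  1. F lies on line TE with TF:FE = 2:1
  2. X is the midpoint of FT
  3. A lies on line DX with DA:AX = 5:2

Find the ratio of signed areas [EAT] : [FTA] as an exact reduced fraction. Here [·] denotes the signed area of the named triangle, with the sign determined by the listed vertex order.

[EAT]:[FTA] = -3/2

Assign T = (0, 0), E = (1, 0), D = (0, 1) — the answer is frame-independent, so this choice is without loss of generality.
1. F lies on line TE with TF:FE = 2:1 ⇒ F = (2/3, 0)
2. X is the midpoint of FT ⇒ X = (1/3, 0)
3. A lies on line DX with DA:AX = 5:2 ⇒ A = (5/21, 2/7)
2·[EAT] = 2/7, 2·[FTA] = -4/21
[EAT]:[FTA] = 2/7:-4/21 = -3/2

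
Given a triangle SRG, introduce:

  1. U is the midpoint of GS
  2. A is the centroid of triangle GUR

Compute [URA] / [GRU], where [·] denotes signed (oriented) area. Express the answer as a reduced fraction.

[URA]:[GRU] = -1/3

Choose coordinates S = (0, 0), R = (1, 0), G = (0, 1).
1. U is the midpoint of GS ⇒ U = (0, 1/2)
2. A is the centroid of triangle GUR ⇒ A = (1/3, 1/2)
2·[URA] = 1/6, 2·[GRU] = -1/2
[URA]:[GRU] = 1/6:-1/2 = -1/3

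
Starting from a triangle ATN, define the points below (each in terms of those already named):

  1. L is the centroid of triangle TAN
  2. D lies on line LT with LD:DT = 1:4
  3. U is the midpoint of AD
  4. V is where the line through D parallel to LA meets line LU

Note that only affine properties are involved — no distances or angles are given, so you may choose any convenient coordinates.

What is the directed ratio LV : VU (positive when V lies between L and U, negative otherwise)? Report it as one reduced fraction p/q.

LV:VU = -2

Work in coordinates with A = (0, 0), T = (1, 0), N = (0, 1).
1. L is the centroid of triangle TAN ⇒ L = (1/3, 1/3)
2. D lies on line LT with LD:DT = 1:4 ⇒ D = (7/15, 4/15)
3. U is the midpoint of AD ⇒ U = (7/30, 2/15)
4. V is where the line through D parallel to LA meets line LU ⇒ V = (2/15, -1/15)
V = L + t·(U−L) with t = 2, so LV:VU = t:(1−t) = 2:-1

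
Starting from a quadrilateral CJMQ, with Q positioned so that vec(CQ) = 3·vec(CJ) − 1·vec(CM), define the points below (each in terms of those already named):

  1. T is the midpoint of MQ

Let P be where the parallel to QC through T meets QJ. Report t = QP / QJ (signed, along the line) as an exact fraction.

Choose coordinates C = (0, 0), J = (1, 0), M = (0, 1), Q = (3, -1).
1. T is the midpoint of MQ ⇒ T = (3/2, 0)
through T parallel to QC: direction (-3, 1); meets QJ at P = (0, 1/2)
P = Q + t·(J−Q) with t = 3/2

t = 3/2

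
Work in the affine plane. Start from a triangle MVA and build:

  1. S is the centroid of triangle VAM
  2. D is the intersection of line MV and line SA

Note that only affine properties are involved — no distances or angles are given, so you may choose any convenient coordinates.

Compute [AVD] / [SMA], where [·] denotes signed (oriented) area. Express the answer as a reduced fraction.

Set M = (0, 0), V = (1, 0), A = (0, 1); any affine frame gives the same invariant.
1. S is the centroid of triangle VAM ⇒ S = (1/3, 1/3)
2. D is the intersection of line MV and line SA ⇒ D = (1/2, 0)
2·[AVD] = -1/2, 2·[SMA] = -1/3
[AVD]:[SMA] = -1/2:-1/3 = 3/2

[AVD]:[SMA] = 3/2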